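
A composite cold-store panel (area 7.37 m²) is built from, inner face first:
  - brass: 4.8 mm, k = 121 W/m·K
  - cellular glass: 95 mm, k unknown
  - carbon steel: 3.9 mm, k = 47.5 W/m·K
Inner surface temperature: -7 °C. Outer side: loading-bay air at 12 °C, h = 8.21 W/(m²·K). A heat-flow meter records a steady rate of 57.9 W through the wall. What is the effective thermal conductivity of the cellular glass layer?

Thermal resistances in series:
R_brass = L/(kA) = 0.0048/(121×7.37) = 5.383×10^-6 K/W
R_carbon steel = L/(kA) = 0.0039/(47.5×7.37) = 1.114×10^-5 K/W
R_outer film = 1/(h_o·A) = 1/(8.21×7.37) = 0.01653 K/W
Sum of known resistances R_other = 0.01654 K/W
Total R = ΔT/Q = 19/57.9 = 0.3282 K/W
R_cellular glass = R_total − R_other = 0.3116 K/W
k = L/(R·A) = 0.095/(0.3116×7.37)

k ≈ 0.0414 W/(m·K)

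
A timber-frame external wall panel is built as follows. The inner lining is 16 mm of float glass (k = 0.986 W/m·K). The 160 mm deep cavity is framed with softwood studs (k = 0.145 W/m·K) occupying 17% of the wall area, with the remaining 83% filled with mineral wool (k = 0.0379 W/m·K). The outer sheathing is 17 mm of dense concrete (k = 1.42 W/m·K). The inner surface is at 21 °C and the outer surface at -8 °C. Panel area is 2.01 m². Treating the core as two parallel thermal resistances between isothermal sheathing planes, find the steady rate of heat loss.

Sheathing layers in series; stud and cavity paths in parallel between them.
R_inner = 0.016/(0.986×2.01) = 0.008073 K/W
R_stud  = 0.16/(0.145×0.17×2.01) = 3.229 K/W
R_cav   = 0.16/(0.0379×0.83×2.01) = 2.531 K/W
1/R_core = 1/R_stud + 1/R_cav → R_core = 1.419 K/W
R_outer = 0.017/(1.42×2.01) = 0.005956 K/W
R_total = 1.433 K/W
Q = ΔT/R_total = 29/1.433

Q ≈ 20.2 W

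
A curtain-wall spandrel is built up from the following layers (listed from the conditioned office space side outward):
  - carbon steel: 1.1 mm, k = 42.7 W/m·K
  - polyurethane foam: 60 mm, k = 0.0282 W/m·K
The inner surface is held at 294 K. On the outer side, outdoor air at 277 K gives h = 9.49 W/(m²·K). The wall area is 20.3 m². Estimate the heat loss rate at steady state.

Thermal resistances in series:
R_carbon steel = L/(kA) = 0.0011/(42.7×20.3) = 1.269×10^-6 K/W
R_polyurethane foam = L/(kA) = 0.06/(0.0282×20.3) = 0.1048 K/W
R_outer film = 1/(h_o·A) = 1/(9.49×20.3) = 0.005191 K/W
R_total = 0.11 K/W
Q = ΔT / R_total = 17 / 0.11

Q ≈ 155 W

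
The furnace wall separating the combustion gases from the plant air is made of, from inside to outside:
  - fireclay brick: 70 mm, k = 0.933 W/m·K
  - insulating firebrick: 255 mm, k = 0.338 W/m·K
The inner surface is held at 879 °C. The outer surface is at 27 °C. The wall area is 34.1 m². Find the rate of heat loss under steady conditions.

Thermal resistances in series:
R_fireclay brick = L/(kA) = 0.07/(0.933×34.1) = 0.0022 K/W
R_insulating firebrick = L/(kA) = 0.255/(0.338×34.1) = 0.02212 K/W
R_total = 0.02432 K/W
Q = ΔT / R_total = 852 / 0.02432

Q ≈ 35000 W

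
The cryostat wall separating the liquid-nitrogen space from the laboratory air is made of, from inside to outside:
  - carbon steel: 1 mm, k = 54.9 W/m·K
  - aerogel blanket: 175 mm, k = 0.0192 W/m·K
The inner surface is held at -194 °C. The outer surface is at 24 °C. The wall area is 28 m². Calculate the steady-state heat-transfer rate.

Q ≈ 670 W

Series thermal resistances:
R_carbon steel = L/(kA) = 0.001/(54.9×28) = 6.505×10^-7 K/W
R_aerogel blanket = L/(kA) = 0.175/(0.0192×28) = 0.3255 K/W
R_total = 0.3255 K/W
Q = ΔT / R_total = 218 / 0.3255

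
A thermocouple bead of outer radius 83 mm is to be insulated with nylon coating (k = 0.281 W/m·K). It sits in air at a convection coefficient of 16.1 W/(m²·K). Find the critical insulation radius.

r_cr ≈ 34.9 mm

For a sphere r_cr = 2k/h = 2×0.281/16.1
r_cr = 34.9 mm; since the bare radius (83 mm) is above r_cr, any added insulation will reduce heat loss.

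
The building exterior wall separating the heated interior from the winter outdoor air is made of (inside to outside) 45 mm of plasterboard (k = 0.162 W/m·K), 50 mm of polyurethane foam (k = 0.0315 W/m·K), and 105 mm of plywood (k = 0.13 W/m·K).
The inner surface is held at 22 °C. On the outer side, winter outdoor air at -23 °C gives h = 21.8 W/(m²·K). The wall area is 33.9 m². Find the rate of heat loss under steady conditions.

Q ≈ 561 W

Series thermal resistances:
R_plasterboard = L/(kA) = 0.045/(0.162×33.9) = 0.008194 K/W
R_polyurethane foam = L/(kA) = 0.05/(0.0315×33.9) = 0.04682 K/W
R_plywood = L/(kA) = 0.105/(0.13×33.9) = 0.02383 K/W
R_outer film = 1/(h_o·A) = 1/(21.8×33.9) = 0.001353 K/W
R_total = 0.0802 K/W
Q = ΔT / R_total = 45 / 0.0802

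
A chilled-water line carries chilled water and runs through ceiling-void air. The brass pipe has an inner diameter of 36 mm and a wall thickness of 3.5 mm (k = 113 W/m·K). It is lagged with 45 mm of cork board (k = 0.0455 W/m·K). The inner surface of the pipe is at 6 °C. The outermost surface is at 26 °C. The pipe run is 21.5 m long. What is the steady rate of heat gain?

Q ≈ 109 W

Radial resistances (cylindrical: R_cond = ln(r_o/r_i)/(2πkL), R_conv = 1/(h·2πrL)):
R_brass pipe wall = ln(21.5/18)/(2π×113×21.5) = 1.164×10^-5 K/W
R_cork board = ln(66.5/21.5)/(2π×0.0455×21.5) = 0.1837 K/W
R_total = 0.1837 K/W
Q = ΔT/R_total = 20/0.1837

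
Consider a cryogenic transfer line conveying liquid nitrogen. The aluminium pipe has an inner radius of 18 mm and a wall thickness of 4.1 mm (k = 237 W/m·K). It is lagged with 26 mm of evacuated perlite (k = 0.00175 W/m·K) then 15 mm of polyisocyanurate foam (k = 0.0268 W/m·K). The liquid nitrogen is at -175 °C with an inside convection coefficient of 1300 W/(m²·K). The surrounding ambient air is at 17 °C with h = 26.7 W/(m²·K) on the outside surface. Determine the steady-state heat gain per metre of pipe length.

q′ ≈ 2.65 W/m

Radial resistances (cylindrical: R_cond = ln(r_o/r_i)/(2πkL), R_conv = 1/(h·2πrL)):
R_inner film = 1/(h_i·2πr₁L) = 1/(1300×2π×0.018×1) = 0.006801 K/W
R_aluminium pipe wall = ln(22.1/18)/(2π×237×1) = 1.378×10^-4 K/W
R_evacuated perlite = ln(48.1/22.1)/(2π×0.00175×1) = 70.73 K/W
R_polyisocyanurate foam = ln(63.1/48.1)/(2π×0.0268×1) = 1.612 K/W
R_outer film = 1/(h_o·2πr_oL) = 1/(26.7×2π×0.0631×1) = 0.09447 K/W
R_total = 72.44 K/W
Q = ΔT/R_total = 192/72.44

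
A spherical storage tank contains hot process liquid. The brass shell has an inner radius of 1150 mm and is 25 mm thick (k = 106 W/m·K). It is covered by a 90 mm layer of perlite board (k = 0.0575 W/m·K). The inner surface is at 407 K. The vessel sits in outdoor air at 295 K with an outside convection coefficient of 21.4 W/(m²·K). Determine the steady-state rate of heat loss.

Radial (spherical) resistances in series:
R_brass shell = (1/1.15 − 1/1.175)/(4π×106) = 1.389×10^-5 K/W
R_perlite board = (1/1.175 − 1/1.265)/(4π×0.0575) = 0.0838 K/W
R_outer film = 1/(h·4πr_o²) = 1/(21.4×4π×1.265²) = 0.002324 K/W
R_total = 0.08614 K/W
Q = ΔT/R_total = 112/0.08614

Q ≈ 1300 W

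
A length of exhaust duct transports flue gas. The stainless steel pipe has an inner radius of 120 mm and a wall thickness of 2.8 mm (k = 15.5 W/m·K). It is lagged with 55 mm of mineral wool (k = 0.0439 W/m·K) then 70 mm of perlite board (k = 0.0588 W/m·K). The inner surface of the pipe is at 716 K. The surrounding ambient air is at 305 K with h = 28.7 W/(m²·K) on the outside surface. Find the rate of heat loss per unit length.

Treating each annulus and film as a series resistance:
R_stainless steel pipe wall = ln(122.8/120)/(2π×15.5×1) = 2.368×10^-4 K/W
R_mineral wool = ln(177.8/122.8)/(2π×0.0439×1) = 1.342 K/W
R_perlite board = ln(247.8/177.8)/(2π×0.0588×1) = 0.8985 K/W
R_outer film = 1/(h_o·2πr_oL) = 1/(28.7×2π×0.2478×1) = 0.02238 K/W
R_total = 2.263 K/W
Q = ΔT/R_total = 411/2.263

q′ ≈ 182 W/m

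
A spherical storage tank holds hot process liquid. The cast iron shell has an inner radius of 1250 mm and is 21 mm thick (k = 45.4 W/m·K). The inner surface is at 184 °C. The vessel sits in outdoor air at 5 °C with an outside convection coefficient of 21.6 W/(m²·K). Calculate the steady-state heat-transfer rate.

For a spherical shell R = (1/r₁ − 1/r₂)/(4πk); film R = 1/(h·4πr²). In series:
R_cast iron shell = (1/1.25 − 1/1.271)/(4π×45.4) = 2.317×10^-5 K/W
R_outer film = 1/(h·4πr_o²) = 1/(21.6×4π×1.271²) = 0.002281 K/W
R_total = 0.002304 K/W
Q = ΔT/R_total = 179/0.002304

Q ≈ 77700 W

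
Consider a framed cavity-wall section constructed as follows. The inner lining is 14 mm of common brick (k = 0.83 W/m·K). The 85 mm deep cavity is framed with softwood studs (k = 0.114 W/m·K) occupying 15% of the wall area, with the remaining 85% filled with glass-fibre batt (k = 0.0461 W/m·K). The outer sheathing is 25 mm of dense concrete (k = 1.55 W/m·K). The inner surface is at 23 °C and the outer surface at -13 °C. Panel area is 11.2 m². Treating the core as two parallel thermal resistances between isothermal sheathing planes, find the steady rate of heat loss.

Sheathing layers in series; stud and cavity paths in parallel between them.
R_inner = 0.014/(0.83×11.2) = 0.001506 K/W
R_stud  = 0.085/(0.114×0.15×11.2) = 0.4438 K/W
R_cav   = 0.085/(0.0461×0.85×11.2) = 0.1937 K/W
1/R_core = 1/R_stud + 1/R_cav → R_core = 0.1348 K/W
R_outer = 0.025/(1.55×11.2) = 0.00144 K/W
R_total = 0.1378 K/W
Q = ΔT/R_total = 36/0.1378

Q ≈ 261 W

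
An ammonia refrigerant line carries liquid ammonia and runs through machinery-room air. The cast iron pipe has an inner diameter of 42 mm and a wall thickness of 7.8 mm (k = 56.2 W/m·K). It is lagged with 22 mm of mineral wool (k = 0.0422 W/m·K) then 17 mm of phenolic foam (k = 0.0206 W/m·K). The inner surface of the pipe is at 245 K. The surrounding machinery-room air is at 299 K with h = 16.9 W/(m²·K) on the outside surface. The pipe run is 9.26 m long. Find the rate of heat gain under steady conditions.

Radial resistances (cylindrical: R_cond = ln(r_o/r_i)/(2πkL), R_conv = 1/(h·2πrL)):
R_cast iron pipe wall = ln(28.8/21)/(2π×56.2×9.26) = 9.66×10^-5 K/W
R_mineral wool = ln(50.8/28.8)/(2π×0.0422×9.26) = 0.2311 K/W
R_phenolic foam = ln(67.8/50.8)/(2π×0.0206×9.26) = 0.2408 K/W
R_outer film = 1/(h_o·2πr_oL) = 1/(16.9×2π×0.0678×9.26) = 0.015 K/W
R_total = 0.4871 K/W
Q = ΔT/R_total = 54/0.4871

Q ≈ 111 W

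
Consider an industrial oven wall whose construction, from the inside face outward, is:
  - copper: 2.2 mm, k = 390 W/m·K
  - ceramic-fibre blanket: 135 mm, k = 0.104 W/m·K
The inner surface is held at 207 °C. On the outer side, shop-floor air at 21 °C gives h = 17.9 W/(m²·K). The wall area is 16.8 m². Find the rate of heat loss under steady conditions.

Q ≈ 2310 W

Model the wall as resistances in series:
R_copper = L/(kA) = 0.0022/(390×16.8) = 3.358×10^-7 K/W
R_ceramic-fibre blanket = L/(kA) = 0.135/(0.104×16.8) = 0.07727 K/W
R_outer film = 1/(h_o·A) = 1/(17.9×16.8) = 0.003325 K/W
R_total = 0.08059 K/W
Q = ΔT / R_total = 186 / 0.08059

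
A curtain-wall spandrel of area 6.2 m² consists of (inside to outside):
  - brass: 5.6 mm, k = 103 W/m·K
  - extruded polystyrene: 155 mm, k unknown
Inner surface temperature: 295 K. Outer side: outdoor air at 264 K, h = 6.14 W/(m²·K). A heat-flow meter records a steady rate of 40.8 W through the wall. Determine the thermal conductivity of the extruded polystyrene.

k ≈ 0.0341 W/(m·K)

Series thermal resistances:
R_brass = L/(kA) = 0.0056/(103×6.2) = 8.769×10^-6 K/W
R_outer film = 1/(h_o·A) = 1/(6.14×6.2) = 0.02627 K/W
Sum of known resistances R_other = 0.02628 K/W
Total R = ΔT/Q = 31/40.8 = 0.7598 K/W
R_extruded polystyrene = R_total − R_other = 0.7335 K/W
k = L/(R·A) = 0.155/(0.7335×6.2)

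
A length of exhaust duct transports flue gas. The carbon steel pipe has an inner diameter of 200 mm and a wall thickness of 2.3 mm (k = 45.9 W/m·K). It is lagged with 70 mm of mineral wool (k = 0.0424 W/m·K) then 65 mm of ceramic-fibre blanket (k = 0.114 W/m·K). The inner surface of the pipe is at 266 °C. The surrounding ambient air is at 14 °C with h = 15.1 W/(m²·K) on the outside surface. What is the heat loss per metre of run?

Cylindrical conduction, so R = ln(r₂/r₁)/(2πkL) per layer, in series:
R_carbon steel pipe wall = ln(102.3/100)/(2π×45.9×1) = 7.885×10^-5 K/W
R_mineral wool = ln(172.3/102.3)/(2π×0.0424×1) = 1.957 K/W
R_ceramic-fibre blanket = ln(237.3/172.3)/(2π×0.114×1) = 0.4469 K/W
R_outer film = 1/(h_o·2πr_oL) = 1/(15.1×2π×0.2373×1) = 0.04442 K/W
R_total = 2.448 K/W
Q = ΔT/R_total = 252/2.448

q′ ≈ 103 W/m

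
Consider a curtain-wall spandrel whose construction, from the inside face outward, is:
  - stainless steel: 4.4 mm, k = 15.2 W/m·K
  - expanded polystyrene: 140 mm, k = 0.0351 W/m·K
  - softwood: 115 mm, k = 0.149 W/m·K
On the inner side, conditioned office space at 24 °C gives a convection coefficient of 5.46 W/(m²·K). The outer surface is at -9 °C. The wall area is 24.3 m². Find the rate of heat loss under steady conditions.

Treating each layer as a thermal resistance in series:
R_inner film = 1/(h_i·A) = 1/(5.46×24.3) = 0.007537 K/W
R_stainless steel = L/(kA) = 0.0044/(15.2×24.3) = 1.191×10^-5 K/W
R_expanded polystyrene = L/(kA) = 0.14/(0.0351×24.3) = 0.1641 K/W
R_softwood = L/(kA) = 0.115/(0.149×24.3) = 0.03176 K/W
R_total = 0.2035 K/W
Q = ΔT / R_total = 33 / 0.2035

Q ≈ 162 W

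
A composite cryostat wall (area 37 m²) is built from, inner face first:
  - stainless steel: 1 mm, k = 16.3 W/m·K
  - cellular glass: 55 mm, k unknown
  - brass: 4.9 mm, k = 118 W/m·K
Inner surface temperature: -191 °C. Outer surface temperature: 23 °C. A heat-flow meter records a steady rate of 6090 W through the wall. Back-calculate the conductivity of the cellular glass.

k ≈ 0.0423 W/(m·K)

Model the wall as resistances in series:
R_stainless steel = L/(kA) = 0.001/(16.3×37) = 1.658×10^-6 K/W
R_brass = L/(kA) = 0.0049/(118×37) = 1.122×10^-6 K/W
Sum of known resistances R_other = 2.78×10^-6 K/W
Total R = ΔT/Q = 214/6090 = 0.03514 K/W
R_cellular glass = R_total − R_other = 0.03514 K/W
k = L/(R·A) = 0.055/(0.03514×37)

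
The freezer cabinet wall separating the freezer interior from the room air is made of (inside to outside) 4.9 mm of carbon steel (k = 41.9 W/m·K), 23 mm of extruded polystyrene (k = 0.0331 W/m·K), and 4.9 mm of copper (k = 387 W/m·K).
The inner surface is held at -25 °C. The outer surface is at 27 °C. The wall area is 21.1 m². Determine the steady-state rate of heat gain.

Using the resistance-network approach (series):
R_carbon steel = L/(kA) = 0.0049/(41.9×21.1) = 5.542×10^-6 K/W
R_extruded polystyrene = L/(kA) = 0.023/(0.0331×21.1) = 0.03293 K/W
R_copper = L/(kA) = 0.0049/(387×21.1) = 6.001×10^-7 K/W
R_total = 0.03294 K/W
Q = ΔT / R_total = 52 / 0.03294

Q ≈ 1580 W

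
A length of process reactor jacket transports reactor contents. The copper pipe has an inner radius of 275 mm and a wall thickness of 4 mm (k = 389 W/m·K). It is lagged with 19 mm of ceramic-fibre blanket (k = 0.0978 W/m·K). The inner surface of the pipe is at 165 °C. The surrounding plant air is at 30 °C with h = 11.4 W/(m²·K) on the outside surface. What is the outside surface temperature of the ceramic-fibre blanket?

For a radial system each layer contributes R = ln(r_out/r_in)/(2πkL); films add R = 1/(hA).
R_copper pipe wall = ln(279/275)/(2π×389×1) = 5.908×10^-6 K/W
R_ceramic-fibre blanket = ln(298/279)/(2π×0.0978×1) = 0.1072 K/W
R_outer film = 1/(h_o·2πr_oL) = 1/(11.4×2π×0.298×1) = 0.04685 K/W
R_total = 0.1541 K/W
Q = ΔT/R_total = 135/0.1541
Q = 876 W/m
T_interface = T_inner − Q·ΣR(inner→interface) = 165 − 876×0.1072

T ≈ 71.1 °C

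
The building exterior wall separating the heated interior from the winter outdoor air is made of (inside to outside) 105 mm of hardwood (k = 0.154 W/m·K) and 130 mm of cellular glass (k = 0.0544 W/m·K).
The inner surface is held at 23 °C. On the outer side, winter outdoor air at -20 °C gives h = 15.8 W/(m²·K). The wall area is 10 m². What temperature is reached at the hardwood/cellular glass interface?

Treating each layer as a thermal resistance in series:
R_hardwood = L/(kA) = 0.105/(0.154×10) = 0.06818 K/W
R_cellular glass = L/(kA) = 0.13/(0.0544×10) = 0.239 K/W
R_outer film = 1/(h_o·A) = 1/(15.8×10) = 0.006329 K/W
R_total = 0.3135 K/W;  Q = ΔT/R_total = 43/0.3135 = 137.2 W
T_interface = T_inner − Q·ΣR(inner→interface) = 23 − 137×0.06818

T ≈ 13.6 °C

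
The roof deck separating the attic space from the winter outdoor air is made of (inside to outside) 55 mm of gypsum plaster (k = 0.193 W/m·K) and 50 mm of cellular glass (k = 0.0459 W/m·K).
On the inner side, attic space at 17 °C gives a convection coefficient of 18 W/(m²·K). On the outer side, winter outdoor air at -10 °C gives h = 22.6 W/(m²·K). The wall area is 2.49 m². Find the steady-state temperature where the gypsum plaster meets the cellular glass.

T ≈ 10.8 °C

Model the wall as resistances in series:
R_inner film = 1/(h_i·A) = 1/(18×2.49) = 0.02231 K/W
R_gypsum plaster = L/(kA) = 0.055/(0.193×2.49) = 0.1144 K/W
R_cellular glass = L/(kA) = 0.05/(0.0459×2.49) = 0.4375 K/W
R_outer film = 1/(h_o·A) = 1/(22.6×2.49) = 0.01777 K/W
R_total = 0.592 K/W;  Q = ΔT/R_total = 27/0.592 = 45.61 W
T_interface = T_inner − Q·ΣR(inner→interface) = 17 − 45.6×0.1368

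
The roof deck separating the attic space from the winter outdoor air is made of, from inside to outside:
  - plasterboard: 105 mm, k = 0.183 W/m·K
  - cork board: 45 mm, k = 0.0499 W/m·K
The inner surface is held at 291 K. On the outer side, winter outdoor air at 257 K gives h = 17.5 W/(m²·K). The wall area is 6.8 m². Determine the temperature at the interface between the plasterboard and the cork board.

T ≈ 278 K

Using the resistance-network approach (series):
R_plasterboard = L/(kA) = 0.105/(0.183×6.8) = 0.08438 K/W
R_cork board = L/(kA) = 0.045/(0.0499×6.8) = 0.1326 K/W
R_outer film = 1/(h_o·A) = 1/(17.5×6.8) = 0.008403 K/W
R_total = 0.2254 K/W;  Q = ΔT/R_total = 34/0.2254 = 150.8 W
T_interface = T_inner − Q·ΣR(inner→interface) = 291 − 151×0.08438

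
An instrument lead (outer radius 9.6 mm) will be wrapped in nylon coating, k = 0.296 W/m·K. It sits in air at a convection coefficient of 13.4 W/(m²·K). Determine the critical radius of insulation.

r_cr ≈ 22.1 mm

For a cylinder r_cr = k/h = 0.296/13.4
r_cr = 22.1 mm; since the bare radius (9.6 mm) is below r_cr, adding a thin layer of insulation will *increase* heat loss.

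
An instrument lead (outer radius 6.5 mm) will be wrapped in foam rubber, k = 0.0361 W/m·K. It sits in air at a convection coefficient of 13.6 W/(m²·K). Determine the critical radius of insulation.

r_cr ≈ 2.65 mm

For a cylinder r_cr = k/h = 0.0361/13.6
r_cr = 2.65 mm; since the bare radius (6.5 mm) is above r_cr, any added insulation will reduce heat loss.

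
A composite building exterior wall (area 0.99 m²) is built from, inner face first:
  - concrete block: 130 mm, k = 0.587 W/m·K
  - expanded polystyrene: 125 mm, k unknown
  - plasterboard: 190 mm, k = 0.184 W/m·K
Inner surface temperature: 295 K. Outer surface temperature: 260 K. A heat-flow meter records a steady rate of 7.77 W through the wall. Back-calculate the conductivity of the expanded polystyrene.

Treating each layer as a thermal resistance in series:
R_concrete block = L/(kA) = 0.13/(0.587×0.99) = 0.2237 K/W
R_plasterboard = L/(kA) = 0.19/(0.184×0.99) = 1.043 K/W
Sum of known resistances R_other = 1.267 K/W
Total R = ΔT/Q = 35/7.77 = 4.505 K/W
R_expanded polystyrene = R_total − R_other = 3.238 K/W
k = L/(R·A) = 0.125/(3.238×0.99)

k ≈ 0.039 W/(m·K)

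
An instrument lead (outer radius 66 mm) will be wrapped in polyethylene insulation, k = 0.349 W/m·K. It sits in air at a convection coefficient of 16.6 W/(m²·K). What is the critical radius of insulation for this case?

For a cylinder r_cr = k/h = 0.349/16.6
r_cr = 21 mm; since the bare radius (66 mm) is above r_cr, any added insulation will reduce heat loss.

r_cr ≈ 21 mm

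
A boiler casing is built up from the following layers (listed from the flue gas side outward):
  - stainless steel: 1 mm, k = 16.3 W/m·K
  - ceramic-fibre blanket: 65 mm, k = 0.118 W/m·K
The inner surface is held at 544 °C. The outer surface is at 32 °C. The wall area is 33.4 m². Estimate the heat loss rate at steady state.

Q ≈ 31000 W

Using the resistance-network approach (series):
R_stainless steel = L/(kA) = 0.001/(16.3×33.4) = 1.837×10^-6 K/W
R_ceramic-fibre blanket = L/(kA) = 0.065/(0.118×33.4) = 0.01649 K/W
R_total = 0.01649 K/W
Q = ΔT / R_total = 512 / 0.01649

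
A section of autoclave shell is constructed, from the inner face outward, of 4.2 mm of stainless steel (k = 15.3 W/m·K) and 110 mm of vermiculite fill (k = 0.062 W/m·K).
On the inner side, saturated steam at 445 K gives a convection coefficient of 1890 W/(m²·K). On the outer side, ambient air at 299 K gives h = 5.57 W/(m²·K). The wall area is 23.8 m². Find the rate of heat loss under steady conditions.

Q ≈ 1780 W

Model the wall as resistances in series:
R_inner film = 1/(h_i·A) = 1/(1890×23.8) = 2.223×10^-5 K/W
R_stainless steel = L/(kA) = 0.0042/(15.3×23.8) = 1.153×10^-5 K/W
R_vermiculite fill = L/(kA) = 0.11/(0.062×23.8) = 0.07455 K/W
R_outer film = 1/(h_o·A) = 1/(5.57×23.8) = 0.007543 K/W
R_total = 0.08212 K/W
Q = ΔT / R_total = 146 / 0.08212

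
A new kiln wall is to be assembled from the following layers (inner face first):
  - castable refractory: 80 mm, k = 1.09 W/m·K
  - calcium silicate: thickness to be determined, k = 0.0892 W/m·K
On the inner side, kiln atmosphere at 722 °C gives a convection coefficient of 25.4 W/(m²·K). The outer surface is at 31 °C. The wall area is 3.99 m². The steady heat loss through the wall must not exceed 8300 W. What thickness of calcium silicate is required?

L ≈ 19.6 mm

Series thermal resistances:
R_inner film = 1/(h_i·A) = 1/(25.4×3.99) = 0.009867 K/W
R_castable refractory = L/(kA) = 0.08/(1.09×3.99) = 0.01839 K/W
Sum of the known resistances R_other = 0.02826 K/W
Required total resistance R_tot = ΔT/Q_allow = 691/8300 = 0.08325 K/W
R_calcium silicate = R_tot − R_other = 0.05499 K/W
L = R·k·A = 0.05499×0.0892×3.99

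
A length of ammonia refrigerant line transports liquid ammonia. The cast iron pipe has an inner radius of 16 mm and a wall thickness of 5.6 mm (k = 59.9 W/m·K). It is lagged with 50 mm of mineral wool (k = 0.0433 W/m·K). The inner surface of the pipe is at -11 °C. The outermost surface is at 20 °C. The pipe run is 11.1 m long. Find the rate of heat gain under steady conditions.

Cylindrical conduction, so R = ln(r₂/r₁)/(2πkL) per layer, in series:
R_cast iron pipe wall = ln(21.6/16)/(2π×59.9×11.1) = 7.184×10^-5 K/W
R_mineral wool = ln(71.6/21.6)/(2π×0.0433×11.1) = 0.3968 K/W
R_total = 0.3969 K/W
Q = ΔT/R_total = 31/0.3969

Q ≈ 78.1 W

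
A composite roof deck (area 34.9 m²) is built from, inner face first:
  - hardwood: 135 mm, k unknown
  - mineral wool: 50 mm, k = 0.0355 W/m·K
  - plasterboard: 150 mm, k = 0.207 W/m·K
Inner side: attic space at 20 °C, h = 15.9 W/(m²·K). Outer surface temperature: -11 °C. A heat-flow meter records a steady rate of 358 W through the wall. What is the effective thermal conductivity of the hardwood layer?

k ≈ 0.163 W/(m·K)

Model the wall as resistances in series:
R_inner film = 1/(h_i·A) = 1/(15.9×34.9) = 0.001802 K/W
R_mineral wool = L/(kA) = 0.05/(0.0355×34.9) = 0.04036 K/W
R_plasterboard = L/(kA) = 0.15/(0.207×34.9) = 0.02076 K/W
Sum of known resistances R_other = 0.06292 K/W
Total R = ΔT/Q = 31/358 = 0.08659 K/W
R_hardwood = R_total − R_other = 0.02367 K/W
k = L/(R·A) = 0.135/(0.02367×34.9)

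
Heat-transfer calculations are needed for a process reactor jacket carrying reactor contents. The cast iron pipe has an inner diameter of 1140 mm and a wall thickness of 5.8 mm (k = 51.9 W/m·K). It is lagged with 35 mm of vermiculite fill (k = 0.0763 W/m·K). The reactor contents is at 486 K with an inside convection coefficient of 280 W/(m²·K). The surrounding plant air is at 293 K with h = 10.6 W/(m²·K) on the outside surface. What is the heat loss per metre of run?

Radial resistances (cylindrical: R_cond = ln(r_o/r_i)/(2πkL), R_conv = 1/(h·2πrL)):
R_inner film = 1/(h_i·2πr₁L) = 1/(280×2π×0.57×1) = 9.972×10^-4 K/W
R_cast iron pipe wall = ln(575.8/570)/(2π×51.9×1) = 3.105×10^-5 K/W
R_vermiculite fill = ln(610.8/575.8)/(2π×0.0763×1) = 0.1231 K/W
R_outer film = 1/(h_o·2πr_oL) = 1/(10.6×2π×0.6108×1) = 0.02458 K/W
R_total = 0.1487 K/W
Q = ΔT/R_total = 193/0.1487

q′ ≈ 1300 W/m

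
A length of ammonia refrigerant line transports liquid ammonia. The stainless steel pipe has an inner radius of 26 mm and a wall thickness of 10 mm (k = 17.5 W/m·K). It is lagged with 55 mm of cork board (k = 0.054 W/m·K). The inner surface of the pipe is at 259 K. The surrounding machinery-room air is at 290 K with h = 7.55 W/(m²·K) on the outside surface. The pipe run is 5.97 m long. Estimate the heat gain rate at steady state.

Q ≈ 62.4 W

Radial resistances (cylindrical: R_cond = ln(r_o/r_i)/(2πkL), R_conv = 1/(h·2πrL)):
R_stainless steel pipe wall = ln(36/26)/(2π×17.5×5.97) = 4.957×10^-4 K/W
R_cork board = ln(91/36)/(2π×0.054×5.97) = 0.4578 K/W
R_outer film = 1/(h_o·2πr_oL) = 1/(7.55×2π×0.091×5.97) = 0.0388 K/W
R_total = 0.4971 K/W
Q = ΔT/R_total = 31/0.4971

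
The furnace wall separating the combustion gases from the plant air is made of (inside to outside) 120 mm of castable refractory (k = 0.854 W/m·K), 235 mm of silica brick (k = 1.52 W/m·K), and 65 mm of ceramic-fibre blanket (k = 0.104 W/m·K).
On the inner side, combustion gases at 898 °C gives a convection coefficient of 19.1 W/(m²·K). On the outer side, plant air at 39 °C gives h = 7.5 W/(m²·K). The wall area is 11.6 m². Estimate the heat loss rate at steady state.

Using the resistance-network approach (series):
R_inner film = 1/(h_i·A) = 1/(19.1×11.6) = 0.004513 K/W
R_castable refractory = L/(kA) = 0.12/(0.854×11.6) = 0.01211 K/W
R_silica brick = L/(kA) = 0.235/(1.52×11.6) = 0.01333 K/W
R_ceramic-fibre blanket = L/(kA) = 0.065/(0.104×11.6) = 0.05388 K/W
R_outer film = 1/(h_o·A) = 1/(7.5×11.6) = 0.01149 K/W
R_total = 0.09533 K/W
Q = ΔT / R_total = 859 / 0.09533

Q ≈ 9010 W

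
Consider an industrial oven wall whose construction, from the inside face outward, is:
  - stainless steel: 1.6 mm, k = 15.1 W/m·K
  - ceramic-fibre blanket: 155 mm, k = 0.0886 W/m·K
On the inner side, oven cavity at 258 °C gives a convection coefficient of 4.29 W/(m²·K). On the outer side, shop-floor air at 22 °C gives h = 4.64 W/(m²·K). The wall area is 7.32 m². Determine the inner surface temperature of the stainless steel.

T ≈ 233 °C

Series thermal resistances:
R_inner film = 1/(h_i·A) = 1/(4.29×7.32) = 0.03184 K/W
R_stainless steel = L/(kA) = 0.0016/(15.1×7.32) = 1.448×10^-5 K/W
R_ceramic-fibre blanket = L/(kA) = 0.155/(0.0886×7.32) = 0.239 K/W
R_outer film = 1/(h_o·A) = 1/(4.64×7.32) = 0.02944 K/W
R_total = 0.3003 K/W;  Q = ΔT/R_total = 236/0.3003 = 785.9 W
T_interface = T_inner − Q·ΣR(inner→interface) = 258 − 786×0.03184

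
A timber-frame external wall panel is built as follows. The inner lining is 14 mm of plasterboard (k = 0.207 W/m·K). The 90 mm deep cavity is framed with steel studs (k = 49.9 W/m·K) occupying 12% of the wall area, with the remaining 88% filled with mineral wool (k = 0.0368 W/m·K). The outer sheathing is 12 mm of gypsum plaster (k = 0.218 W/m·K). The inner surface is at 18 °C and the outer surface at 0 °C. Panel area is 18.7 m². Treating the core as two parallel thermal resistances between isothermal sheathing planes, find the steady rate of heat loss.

Q ≈ 2450 W

Sheathing layers in series; stud and cavity paths in parallel between them.
R_inner = 0.014/(0.207×18.7) = 0.003617 K/W
R_stud  = 0.09/(49.9×0.12×18.7) = 8.037×10^-4 K/W
R_cav   = 0.09/(0.0368×0.88×18.7) = 0.1486 K/W
1/R_core = 1/R_stud + 1/R_cav → R_core = 7.994×10^-4 K/W
R_outer = 0.012/(0.218×18.7) = 0.002944 K/W
R_total = 0.00736 K/W
Q = ΔT/R_total = 18/0.00736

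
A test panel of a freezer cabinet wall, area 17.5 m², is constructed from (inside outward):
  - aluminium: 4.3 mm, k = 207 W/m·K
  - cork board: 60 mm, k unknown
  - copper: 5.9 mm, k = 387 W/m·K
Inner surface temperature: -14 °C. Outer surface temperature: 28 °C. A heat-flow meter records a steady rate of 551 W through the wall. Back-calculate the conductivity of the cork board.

Using the resistance-network approach (series):
R_aluminium = L/(kA) = 0.0043/(207×17.5) = 1.187×10^-6 K/W
R_copper = L/(kA) = 0.0059/(387×17.5) = 8.712×10^-7 K/W
Sum of known resistances R_other = 2.058×10^-6 K/W
Total R = ΔT/Q = 42/551 = 0.07623 K/W
R_cork board = R_total − R_other = 0.07622 K/W
k = L/(R·A) = 0.06/(0.07622×17.5)

k ≈ 0.045 W/(m·K)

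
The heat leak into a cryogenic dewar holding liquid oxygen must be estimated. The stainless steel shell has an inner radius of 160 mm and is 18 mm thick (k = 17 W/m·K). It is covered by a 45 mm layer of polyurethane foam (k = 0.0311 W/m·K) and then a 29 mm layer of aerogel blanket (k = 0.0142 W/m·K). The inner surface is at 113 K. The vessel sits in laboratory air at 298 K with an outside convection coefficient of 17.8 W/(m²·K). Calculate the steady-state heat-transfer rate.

Q ≈ 31.5 W

For a spherical shell R = (1/r₁ − 1/r₂)/(4πk); film R = 1/(h·4πr²). In series:
R_stainless steel shell = (1/0.16 − 1/0.178)/(4π×17) = 0.002959 K/W
R_polyurethane foam = (1/0.178 − 1/0.223)/(4π×0.0311) = 2.901 K/W
R_aerogel blanket = (1/0.223 − 1/0.252)/(4π×0.0142) = 2.892 K/W
R_outer film = 1/(h·4πr_o²) = 1/(17.8×4π×0.252²) = 0.0704 K/W
R_total = 5.866 K/W
Q = ΔT/R_total = 185/5.866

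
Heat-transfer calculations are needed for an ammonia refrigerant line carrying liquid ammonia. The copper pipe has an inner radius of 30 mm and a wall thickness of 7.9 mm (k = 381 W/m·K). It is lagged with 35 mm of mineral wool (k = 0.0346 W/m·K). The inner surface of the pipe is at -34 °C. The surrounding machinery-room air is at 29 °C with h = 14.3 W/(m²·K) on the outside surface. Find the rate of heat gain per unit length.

q′ ≈ 19.9 W/m

Radial resistances (cylindrical: R_cond = ln(r_o/r_i)/(2πkL), R_conv = 1/(h·2πrL)):
R_copper pipe wall = ln(37.9/30)/(2π×381×1) = 9.765×10^-5 K/W
R_mineral wool = ln(72.9/37.9)/(2π×0.0346×1) = 3.009 K/W
R_outer film = 1/(h_o·2πr_oL) = 1/(14.3×2π×0.0729×1) = 0.1527 K/W
R_total = 3.162 K/W
Q = ΔT/R_total = 63/3.162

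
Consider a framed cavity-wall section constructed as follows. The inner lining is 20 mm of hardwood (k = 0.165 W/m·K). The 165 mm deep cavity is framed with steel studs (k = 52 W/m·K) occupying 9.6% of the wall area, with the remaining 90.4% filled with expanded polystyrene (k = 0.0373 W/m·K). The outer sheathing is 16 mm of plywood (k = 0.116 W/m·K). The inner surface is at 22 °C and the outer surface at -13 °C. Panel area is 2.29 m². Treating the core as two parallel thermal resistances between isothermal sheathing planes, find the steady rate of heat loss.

Q ≈ 275 W

Sheathing layers in series; stud and cavity paths in parallel between them.
R_inner = 0.02/(0.165×2.29) = 0.05293 K/W
R_stud  = 0.165/(52×0.096×2.29) = 0.01443 K/W
R_cav   = 0.165/(0.0373×0.904×2.29) = 2.137 K/W
1/R_core = 1/R_stud + 1/R_cav → R_core = 0.01434 K/W
R_outer = 0.016/(0.116×2.29) = 0.06023 K/W
R_total = 0.1275 K/W
Q = ΔT/R_total = 35/0.1275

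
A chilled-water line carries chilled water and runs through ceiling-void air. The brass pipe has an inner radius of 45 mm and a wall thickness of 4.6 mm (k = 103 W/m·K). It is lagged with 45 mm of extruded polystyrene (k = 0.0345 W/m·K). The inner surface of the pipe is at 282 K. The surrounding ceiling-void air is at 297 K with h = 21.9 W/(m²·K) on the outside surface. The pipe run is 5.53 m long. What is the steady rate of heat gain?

Cylindrical conduction, so R = ln(r₂/r₁)/(2πkL) per layer, in series:
R_brass pipe wall = ln(49.6/45)/(2π×103×5.53) = 2.72×10^-5 K/W
R_extruded polystyrene = ln(94.6/49.6)/(2π×0.0345×5.53) = 0.5386 K/W
R_outer film = 1/(h_o·2πr_oL) = 1/(21.9×2π×0.0946×5.53) = 0.01389 K/W
R_total = 0.5525 K/W
Q = ΔT/R_total = 15/0.5525

Q ≈ 27.1 W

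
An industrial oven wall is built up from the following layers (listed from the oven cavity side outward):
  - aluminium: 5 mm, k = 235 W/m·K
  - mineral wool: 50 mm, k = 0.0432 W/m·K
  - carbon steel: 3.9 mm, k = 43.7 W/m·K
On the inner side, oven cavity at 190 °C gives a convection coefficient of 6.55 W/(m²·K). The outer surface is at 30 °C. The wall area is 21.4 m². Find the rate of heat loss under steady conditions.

Series thermal resistances:
R_inner film = 1/(h_i·A) = 1/(6.55×21.4) = 0.007134 K/W
R_aluminium = L/(kA) = 0.005/(235×21.4) = 9.942×10^-7 K/W
R_mineral wool = L/(kA) = 0.05/(0.0432×21.4) = 0.05408 K/W
R_carbon steel = L/(kA) = 0.0039/(43.7×21.4) = 4.17×10^-6 K/W
R_total = 0.06122 K/W
Q = ΔT / R_total = 160 / 0.06122

Q ≈ 2610 W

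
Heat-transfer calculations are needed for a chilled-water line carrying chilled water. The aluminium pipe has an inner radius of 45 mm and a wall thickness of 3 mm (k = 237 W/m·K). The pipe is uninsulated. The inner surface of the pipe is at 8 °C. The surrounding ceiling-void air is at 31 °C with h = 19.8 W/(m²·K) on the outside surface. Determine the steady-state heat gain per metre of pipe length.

Treating each annulus and film as a series resistance:
R_aluminium pipe wall = ln(48/45)/(2π×237×1) = 4.334×10^-5 K/W
R_outer film = 1/(h_o·2πr_oL) = 1/(19.8×2π×0.048×1) = 0.1675 K/W
R_total = 0.1675 K/W
Q = ΔT/R_total = 23/0.1675

q′ ≈ 137 W/m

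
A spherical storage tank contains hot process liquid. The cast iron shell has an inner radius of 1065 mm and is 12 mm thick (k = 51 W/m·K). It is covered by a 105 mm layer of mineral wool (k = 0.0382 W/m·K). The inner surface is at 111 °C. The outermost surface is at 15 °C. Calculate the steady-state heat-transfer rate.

Radial (spherical) resistances in series:
R_cast iron shell = (1/1.065 − 1/1.077)/(4π×51) = 1.632×10^-5 K/W
R_mineral wool = (1/1.077 − 1/1.182)/(4π×0.0382) = 0.1718 K/W
R_total = 0.1718 K/W
Q = ΔT/R_total = 96/0.1718

Q ≈ 559 W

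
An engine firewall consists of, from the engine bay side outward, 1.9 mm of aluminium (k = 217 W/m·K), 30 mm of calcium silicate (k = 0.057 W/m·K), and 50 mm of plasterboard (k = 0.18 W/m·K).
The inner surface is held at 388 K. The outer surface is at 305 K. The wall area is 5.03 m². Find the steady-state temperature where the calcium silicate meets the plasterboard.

T ≈ 334 K

Thermal resistances in series:
R_aluminium = L/(kA) = 0.0019/(217×5.03) = 1.741×10^-6 K/W
R_calcium silicate = L/(kA) = 0.03/(0.057×5.03) = 0.1046 K/W
R_plasterboard = L/(kA) = 0.05/(0.18×5.03) = 0.05522 K/W
R_total = 0.1599 K/W;  Q = ΔT/R_total = 83/0.1599 = 519.2 W
T_interface = T_inner − Q·ΣR(inner→interface) = 388 − 519×0.1046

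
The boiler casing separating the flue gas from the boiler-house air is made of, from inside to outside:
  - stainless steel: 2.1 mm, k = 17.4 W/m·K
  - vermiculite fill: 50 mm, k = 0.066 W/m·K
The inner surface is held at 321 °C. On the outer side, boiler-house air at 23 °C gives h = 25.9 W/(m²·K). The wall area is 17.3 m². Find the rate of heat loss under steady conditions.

Q ≈ 6470 W

Series thermal resistances:
R_stainless steel = L/(kA) = 0.0021/(17.4×17.3) = 6.976×10^-6 K/W
R_vermiculite fill = L/(kA) = 0.05/(0.066×17.3) = 0.04379 K/W
R_outer film = 1/(h_o·A) = 1/(25.9×17.3) = 0.002232 K/W
R_total = 0.04603 K/W
Q = ΔT / R_total = 298 / 0.04603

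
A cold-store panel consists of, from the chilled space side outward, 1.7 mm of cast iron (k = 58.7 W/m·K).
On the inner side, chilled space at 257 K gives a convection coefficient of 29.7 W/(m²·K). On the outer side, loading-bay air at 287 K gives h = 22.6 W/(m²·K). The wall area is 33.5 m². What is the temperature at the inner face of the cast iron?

T ≈ 270 K

Thermal resistances in series:
R_inner film = 1/(h_i·A) = 1/(29.7×33.5) = 0.001005 K/W
R_cast iron = L/(kA) = 0.0017/(58.7×33.5) = 8.645×10^-7 K/W
R_outer film = 1/(h_o·A) = 1/(22.6×33.5) = 0.001321 K/W
R_total = 0.002327 K/W;  Q = ΔT/R_total = 30/0.002327 = 12890 W
T_interface = T_inner + Q·ΣR(inner→interface) = 257 + 12900×0.001005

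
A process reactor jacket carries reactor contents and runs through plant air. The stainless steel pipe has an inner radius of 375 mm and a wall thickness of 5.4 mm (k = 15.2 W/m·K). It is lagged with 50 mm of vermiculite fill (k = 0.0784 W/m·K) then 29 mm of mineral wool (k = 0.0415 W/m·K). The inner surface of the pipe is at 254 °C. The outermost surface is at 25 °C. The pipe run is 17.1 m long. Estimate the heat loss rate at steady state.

Q ≈ 7820 W

Cylindrical conduction, so R = ln(r₂/r₁)/(2πkL) per layer, in series:
R_stainless steel pipe wall = ln(380.4/375)/(2π×15.2×17.1) = 8.755×10^-6 K/W
R_vermiculite fill = ln(430.4/380.4)/(2π×0.0784×17.1) = 0.01466 K/W
R_mineral wool = ln(459.4/430.4)/(2π×0.0415×17.1) = 0.01462 K/W
R_total = 0.02929 K/W
Q = ΔT/R_total = 229/0.02929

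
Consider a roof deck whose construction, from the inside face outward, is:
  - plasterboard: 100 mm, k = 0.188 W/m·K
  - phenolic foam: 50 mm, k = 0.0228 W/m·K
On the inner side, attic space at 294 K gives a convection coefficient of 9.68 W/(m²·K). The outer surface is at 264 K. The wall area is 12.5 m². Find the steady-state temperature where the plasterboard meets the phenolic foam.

T ≈ 287 K

Thermal resistances in series:
R_inner film = 1/(h_i·A) = 1/(9.68×12.5) = 0.008264 K/W
R_plasterboard = L/(kA) = 0.1/(0.188×12.5) = 0.04255 K/W
R_phenolic foam = L/(kA) = 0.05/(0.0228×12.5) = 0.1754 K/W
R_total = 0.2263 K/W;  Q = ΔT/R_total = 30/0.2263 = 132.6 W
T_interface = T_inner − Q·ΣR(inner→interface) = 294 − 133×0.05082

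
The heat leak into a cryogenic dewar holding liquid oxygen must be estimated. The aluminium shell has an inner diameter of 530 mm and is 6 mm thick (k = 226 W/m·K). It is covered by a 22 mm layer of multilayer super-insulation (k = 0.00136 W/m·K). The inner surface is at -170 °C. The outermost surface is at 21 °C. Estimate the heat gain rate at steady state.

Q ≈ 11.8 W

Spherical conduction: R = (1/r_in − 1/r_out)/(4πk) per layer; series-sum.
R_aluminium shell = (1/0.265 − 1/0.271)/(4π×226) = 2.942×10^-5 K/W
R_multilayer super-insulation = (1/0.271 − 1/0.293)/(4π×0.00136) = 16.21 K/W
R_total = 16.21 K/W
Q = ΔT/R_total = 191/16.21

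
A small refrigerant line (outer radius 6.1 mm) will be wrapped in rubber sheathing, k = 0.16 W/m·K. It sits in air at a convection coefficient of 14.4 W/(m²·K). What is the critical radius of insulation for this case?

r_cr ≈ 11.1 mm

For a cylinder r_cr = k/h = 0.16/14.4
r_cr = 11.1 mm; since the bare radius (6.1 mm) is below r_cr, adding a thin layer of insulation will *increase* heat loss.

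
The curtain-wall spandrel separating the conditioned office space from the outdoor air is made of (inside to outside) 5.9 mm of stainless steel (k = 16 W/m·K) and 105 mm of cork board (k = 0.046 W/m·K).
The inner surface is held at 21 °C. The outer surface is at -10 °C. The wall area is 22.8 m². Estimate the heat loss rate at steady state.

Using the resistance-network approach (series):
R_stainless steel = L/(kA) = 0.0059/(16×22.8) = 1.617×10^-5 K/W
R_cork board = L/(kA) = 0.105/(0.046×22.8) = 0.1001 K/W
R_total = 0.1001 K/W
Q = ΔT / R_total = 31 / 0.1001

Q ≈ 310 W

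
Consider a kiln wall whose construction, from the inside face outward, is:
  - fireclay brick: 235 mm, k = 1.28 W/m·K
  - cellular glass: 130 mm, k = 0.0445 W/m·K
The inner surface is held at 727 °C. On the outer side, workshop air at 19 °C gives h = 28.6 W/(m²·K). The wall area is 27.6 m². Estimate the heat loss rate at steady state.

Q ≈ 6220 W

Treating each layer as a thermal resistance in series:
R_fireclay brick = L/(kA) = 0.235/(1.28×27.6) = 0.006652 K/W
R_cellular glass = L/(kA) = 0.13/(0.0445×27.6) = 0.1058 K/W
R_outer film = 1/(h_o·A) = 1/(28.6×27.6) = 0.001267 K/W
R_total = 0.1138 K/W
Q = ΔT / R_total = 708 / 0.1138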